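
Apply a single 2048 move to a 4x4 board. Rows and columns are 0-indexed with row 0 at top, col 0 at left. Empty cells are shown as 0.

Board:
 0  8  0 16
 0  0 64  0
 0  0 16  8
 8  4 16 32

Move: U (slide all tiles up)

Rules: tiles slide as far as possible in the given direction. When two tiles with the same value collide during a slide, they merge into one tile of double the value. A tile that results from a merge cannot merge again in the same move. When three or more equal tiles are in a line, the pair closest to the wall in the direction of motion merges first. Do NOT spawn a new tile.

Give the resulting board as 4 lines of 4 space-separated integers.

Answer:  8  8 64 16
 0  4 32  8
 0  0  0 32
 0  0  0  0

Derivation:
Slide up:
col 0: [0, 0, 0, 8] -> [8, 0, 0, 0]
col 1: [8, 0, 0, 4] -> [8, 4, 0, 0]
col 2: [0, 64, 16, 16] -> [64, 32, 0, 0]
col 3: [16, 0, 8, 32] -> [16, 8, 32, 0]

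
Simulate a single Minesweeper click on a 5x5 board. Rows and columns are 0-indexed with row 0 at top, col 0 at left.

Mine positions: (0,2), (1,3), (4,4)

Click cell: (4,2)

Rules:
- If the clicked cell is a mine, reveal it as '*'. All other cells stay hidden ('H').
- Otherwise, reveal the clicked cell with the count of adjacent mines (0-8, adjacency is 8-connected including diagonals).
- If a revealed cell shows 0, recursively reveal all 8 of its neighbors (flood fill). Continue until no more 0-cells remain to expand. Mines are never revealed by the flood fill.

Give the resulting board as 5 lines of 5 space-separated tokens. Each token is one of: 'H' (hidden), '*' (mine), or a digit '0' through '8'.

0 1 H H H
0 1 2 H H
0 0 1 1 H
0 0 0 1 H
0 0 0 1 H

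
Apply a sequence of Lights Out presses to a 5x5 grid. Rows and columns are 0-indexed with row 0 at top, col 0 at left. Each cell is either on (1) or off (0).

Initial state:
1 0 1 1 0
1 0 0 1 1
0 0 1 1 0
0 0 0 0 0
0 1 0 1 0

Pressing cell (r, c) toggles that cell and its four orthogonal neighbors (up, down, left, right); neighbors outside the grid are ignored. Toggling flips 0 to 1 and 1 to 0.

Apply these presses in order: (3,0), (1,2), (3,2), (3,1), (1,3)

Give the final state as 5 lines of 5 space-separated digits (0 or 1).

After press 1 at (3,0):
1 0 1 1 0
1 0 0 1 1
1 0 1 1 0
1 1 0 0 0
1 1 0 1 0

After press 2 at (1,2):
1 0 0 1 0
1 1 1 0 1
1 0 0 1 0
1 1 0 0 0
1 1 0 1 0

After press 3 at (3,2):
1 0 0 1 0
1 1 1 0 1
1 0 1 1 0
1 0 1 1 0
1 1 1 1 0

After press 4 at (3,1):
1 0 0 1 0
1 1 1 0 1
1 1 1 1 0
0 1 0 1 0
1 0 1 1 0

After press 5 at (1,3):
1 0 0 0 0
1 1 0 1 0
1 1 1 0 0
0 1 0 1 0
1 0 1 1 0

Answer: 1 0 0 0 0
1 1 0 1 0
1 1 1 0 0
0 1 0 1 0
1 0 1 1 0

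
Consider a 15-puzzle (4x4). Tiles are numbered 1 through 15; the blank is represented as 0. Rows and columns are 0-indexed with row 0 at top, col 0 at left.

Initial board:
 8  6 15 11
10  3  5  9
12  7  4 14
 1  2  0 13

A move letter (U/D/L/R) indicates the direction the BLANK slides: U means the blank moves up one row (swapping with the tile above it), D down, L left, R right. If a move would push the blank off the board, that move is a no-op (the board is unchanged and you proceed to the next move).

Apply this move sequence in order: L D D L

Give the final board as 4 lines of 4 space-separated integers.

After move 1 (L):
 8  6 15 11
10  3  5  9
12  7  4 14
 1  0  2 13

After move 2 (D):
 8  6 15 11
10  3  5  9
12  7  4 14
 1  0  2 13

After move 3 (D):
 8  6 15 11
10  3  5  9
12  7  4 14
 1  0  2 13

After move 4 (L):
 8  6 15 11
10  3  5  9
12  7  4 14
 0  1  2 13

Answer:  8  6 15 11
10  3  5  9
12  7  4 14
 0  1  2 13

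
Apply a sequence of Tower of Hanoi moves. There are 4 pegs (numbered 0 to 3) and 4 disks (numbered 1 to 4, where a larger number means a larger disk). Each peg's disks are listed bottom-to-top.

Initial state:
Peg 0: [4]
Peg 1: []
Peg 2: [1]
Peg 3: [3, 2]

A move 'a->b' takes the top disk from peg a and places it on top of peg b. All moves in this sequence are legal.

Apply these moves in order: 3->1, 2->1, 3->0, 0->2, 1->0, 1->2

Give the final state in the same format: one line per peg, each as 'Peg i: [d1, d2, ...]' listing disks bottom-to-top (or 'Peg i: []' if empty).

Answer: Peg 0: [4, 1]
Peg 1: []
Peg 2: [3, 2]
Peg 3: []

Derivation:
After move 1 (3->1):
Peg 0: [4]
Peg 1: [2]
Peg 2: [1]
Peg 3: [3]

After move 2 (2->1):
Peg 0: [4]
Peg 1: [2, 1]
Peg 2: []
Peg 3: [3]

After move 3 (3->0):
Peg 0: [4, 3]
Peg 1: [2, 1]
Peg 2: []
Peg 3: []

After move 4 (0->2):
Peg 0: [4]
Peg 1: [2, 1]
Peg 2: [3]
Peg 3: []

After move 5 (1->0):
Peg 0: [4, 1]
Peg 1: [2]
Peg 2: [3]
Peg 3: []

After move 6 (1->2):
Peg 0: [4, 1]
Peg 1: []
Peg 2: [3, 2]
Peg 3: []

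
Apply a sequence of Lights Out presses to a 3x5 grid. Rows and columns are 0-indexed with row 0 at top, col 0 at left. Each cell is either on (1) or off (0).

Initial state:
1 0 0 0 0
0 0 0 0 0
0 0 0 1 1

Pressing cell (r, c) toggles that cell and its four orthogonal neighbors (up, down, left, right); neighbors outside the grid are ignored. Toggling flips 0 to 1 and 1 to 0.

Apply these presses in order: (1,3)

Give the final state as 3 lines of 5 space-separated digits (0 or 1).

Answer: 1 0 0 1 0
0 0 1 1 1
0 0 0 0 1

Derivation:
After press 1 at (1,3):
1 0 0 1 0
0 0 1 1 1
0 0 0 0 1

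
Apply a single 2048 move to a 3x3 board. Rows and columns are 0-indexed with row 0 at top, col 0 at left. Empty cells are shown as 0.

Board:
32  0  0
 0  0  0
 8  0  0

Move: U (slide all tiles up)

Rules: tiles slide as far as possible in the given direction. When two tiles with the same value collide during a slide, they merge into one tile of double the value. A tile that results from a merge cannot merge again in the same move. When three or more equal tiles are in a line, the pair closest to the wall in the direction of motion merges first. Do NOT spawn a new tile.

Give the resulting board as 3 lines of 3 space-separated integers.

Answer: 32  0  0
 8  0  0
 0  0  0

Derivation:
Slide up:
col 0: [32, 0, 8] -> [32, 8, 0]
col 1: [0, 0, 0] -> [0, 0, 0]
col 2: [0, 0, 0] -> [0, 0, 0]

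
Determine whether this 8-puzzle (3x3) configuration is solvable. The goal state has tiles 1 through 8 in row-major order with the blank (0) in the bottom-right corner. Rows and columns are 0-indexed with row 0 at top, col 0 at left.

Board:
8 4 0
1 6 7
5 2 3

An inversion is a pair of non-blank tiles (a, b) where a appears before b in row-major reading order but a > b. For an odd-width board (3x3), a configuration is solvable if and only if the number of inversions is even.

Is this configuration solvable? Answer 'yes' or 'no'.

Answer: yes

Derivation:
Inversions (pairs i<j in row-major order where tile[i] > tile[j] > 0): 18
18 is even, so the puzzle is solvable.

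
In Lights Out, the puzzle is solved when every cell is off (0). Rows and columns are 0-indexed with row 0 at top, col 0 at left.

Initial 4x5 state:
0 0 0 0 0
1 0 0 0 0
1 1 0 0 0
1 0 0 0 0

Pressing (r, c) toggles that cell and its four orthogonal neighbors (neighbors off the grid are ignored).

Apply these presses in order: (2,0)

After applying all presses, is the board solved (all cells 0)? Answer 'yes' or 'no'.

Answer: yes

Derivation:
After press 1 at (2,0):
0 0 0 0 0
0 0 0 0 0
0 0 0 0 0
0 0 0 0 0

Lights still on: 0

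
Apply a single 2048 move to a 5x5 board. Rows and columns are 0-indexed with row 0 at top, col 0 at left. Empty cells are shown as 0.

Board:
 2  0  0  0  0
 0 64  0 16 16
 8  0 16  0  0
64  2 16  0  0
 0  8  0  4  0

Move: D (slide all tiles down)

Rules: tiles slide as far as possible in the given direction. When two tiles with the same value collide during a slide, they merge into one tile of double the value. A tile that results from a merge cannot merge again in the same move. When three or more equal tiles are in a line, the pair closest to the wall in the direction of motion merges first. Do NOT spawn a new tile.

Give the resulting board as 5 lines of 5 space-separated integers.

Slide down:
col 0: [2, 0, 8, 64, 0] -> [0, 0, 2, 8, 64]
col 1: [0, 64, 0, 2, 8] -> [0, 0, 64, 2, 8]
col 2: [0, 0, 16, 16, 0] -> [0, 0, 0, 0, 32]
col 3: [0, 16, 0, 0, 4] -> [0, 0, 0, 16, 4]
col 4: [0, 16, 0, 0, 0] -> [0, 0, 0, 0, 16]

Answer:  0  0  0  0  0
 0  0  0  0  0
 2 64  0  0  0
 8  2  0 16  0
64  8 32  4 16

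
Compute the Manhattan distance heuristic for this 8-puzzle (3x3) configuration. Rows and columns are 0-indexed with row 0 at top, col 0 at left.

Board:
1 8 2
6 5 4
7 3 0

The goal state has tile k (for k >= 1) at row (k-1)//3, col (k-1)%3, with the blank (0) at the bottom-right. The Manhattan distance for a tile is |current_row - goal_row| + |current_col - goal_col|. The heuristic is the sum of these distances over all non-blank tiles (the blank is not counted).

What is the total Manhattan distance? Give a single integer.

Answer: 10

Derivation:
Tile 1: at (0,0), goal (0,0), distance |0-0|+|0-0| = 0
Tile 8: at (0,1), goal (2,1), distance |0-2|+|1-1| = 2
Tile 2: at (0,2), goal (0,1), distance |0-0|+|2-1| = 1
Tile 6: at (1,0), goal (1,2), distance |1-1|+|0-2| = 2
Tile 5: at (1,1), goal (1,1), distance |1-1|+|1-1| = 0
Tile 4: at (1,2), goal (1,0), distance |1-1|+|2-0| = 2
Tile 7: at (2,0), goal (2,0), distance |2-2|+|0-0| = 0
Tile 3: at (2,1), goal (0,2), distance |2-0|+|1-2| = 3
Sum: 0 + 2 + 1 + 2 + 0 + 2 + 0 + 3 = 10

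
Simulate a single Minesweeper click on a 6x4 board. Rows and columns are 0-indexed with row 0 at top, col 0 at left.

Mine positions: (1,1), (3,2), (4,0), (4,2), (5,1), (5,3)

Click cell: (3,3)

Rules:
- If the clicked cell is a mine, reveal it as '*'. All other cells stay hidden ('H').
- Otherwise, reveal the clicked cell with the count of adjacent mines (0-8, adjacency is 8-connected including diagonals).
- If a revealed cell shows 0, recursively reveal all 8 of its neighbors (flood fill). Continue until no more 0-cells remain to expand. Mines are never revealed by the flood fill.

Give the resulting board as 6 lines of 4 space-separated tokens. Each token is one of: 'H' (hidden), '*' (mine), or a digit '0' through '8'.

H H H H
H H H H
H H H H
H H H 2
H H H H
H H H H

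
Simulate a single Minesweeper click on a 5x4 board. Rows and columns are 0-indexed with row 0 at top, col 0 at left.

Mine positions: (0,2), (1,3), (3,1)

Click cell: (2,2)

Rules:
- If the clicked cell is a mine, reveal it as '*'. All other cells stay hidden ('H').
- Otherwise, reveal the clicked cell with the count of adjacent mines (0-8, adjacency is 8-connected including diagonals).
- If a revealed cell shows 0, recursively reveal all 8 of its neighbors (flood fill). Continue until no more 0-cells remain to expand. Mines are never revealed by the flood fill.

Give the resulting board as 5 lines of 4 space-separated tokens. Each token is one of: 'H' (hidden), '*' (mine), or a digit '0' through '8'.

H H H H
H H H H
H H 2 H
H H H H
H H H H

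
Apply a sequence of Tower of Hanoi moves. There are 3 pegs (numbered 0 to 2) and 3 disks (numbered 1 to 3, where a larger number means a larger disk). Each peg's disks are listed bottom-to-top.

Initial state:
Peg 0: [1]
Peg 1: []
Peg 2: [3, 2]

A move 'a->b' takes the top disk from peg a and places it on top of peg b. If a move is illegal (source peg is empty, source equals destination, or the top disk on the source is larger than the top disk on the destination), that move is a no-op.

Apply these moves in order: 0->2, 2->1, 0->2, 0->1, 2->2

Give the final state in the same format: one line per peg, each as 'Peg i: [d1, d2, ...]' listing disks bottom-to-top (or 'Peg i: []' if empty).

After move 1 (0->2):
Peg 0: []
Peg 1: []
Peg 2: [3, 2, 1]

After move 2 (2->1):
Peg 0: []
Peg 1: [1]
Peg 2: [3, 2]

After move 3 (0->2):
Peg 0: []
Peg 1: [1]
Peg 2: [3, 2]

After move 4 (0->1):
Peg 0: []
Peg 1: [1]
Peg 2: [3, 2]

After move 5 (2->2):
Peg 0: []
Peg 1: [1]
Peg 2: [3, 2]

Answer: Peg 0: []
Peg 1: [1]
Peg 2: [3, 2]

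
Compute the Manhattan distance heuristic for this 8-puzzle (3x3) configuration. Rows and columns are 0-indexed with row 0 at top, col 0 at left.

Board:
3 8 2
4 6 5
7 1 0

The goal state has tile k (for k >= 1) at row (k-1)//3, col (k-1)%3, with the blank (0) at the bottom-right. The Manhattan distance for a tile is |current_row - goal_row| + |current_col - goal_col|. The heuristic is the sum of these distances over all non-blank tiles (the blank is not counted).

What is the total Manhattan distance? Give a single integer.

Tile 3: at (0,0), goal (0,2), distance |0-0|+|0-2| = 2
Tile 8: at (0,1), goal (2,1), distance |0-2|+|1-1| = 2
Tile 2: at (0,2), goal (0,1), distance |0-0|+|2-1| = 1
Tile 4: at (1,0), goal (1,0), distance |1-1|+|0-0| = 0
Tile 6: at (1,1), goal (1,2), distance |1-1|+|1-2| = 1
Tile 5: at (1,2), goal (1,1), distance |1-1|+|2-1| = 1
Tile 7: at (2,0), goal (2,0), distance |2-2|+|0-0| = 0
Tile 1: at (2,1), goal (0,0), distance |2-0|+|1-0| = 3
Sum: 2 + 2 + 1 + 0 + 1 + 1 + 0 + 3 = 10

Answer: 10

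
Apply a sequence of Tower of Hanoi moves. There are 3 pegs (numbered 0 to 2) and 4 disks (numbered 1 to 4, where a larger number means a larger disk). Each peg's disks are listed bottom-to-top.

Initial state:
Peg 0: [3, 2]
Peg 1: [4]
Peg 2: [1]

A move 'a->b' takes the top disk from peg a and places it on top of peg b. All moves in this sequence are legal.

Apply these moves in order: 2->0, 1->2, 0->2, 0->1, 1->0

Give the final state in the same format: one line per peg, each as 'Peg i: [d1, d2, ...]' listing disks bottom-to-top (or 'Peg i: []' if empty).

After move 1 (2->0):
Peg 0: [3, 2, 1]
Peg 1: [4]
Peg 2: []

After move 2 (1->2):
Peg 0: [3, 2, 1]
Peg 1: []
Peg 2: [4]

After move 3 (0->2):
Peg 0: [3, 2]
Peg 1: []
Peg 2: [4, 1]

After move 4 (0->1):
Peg 0: [3]
Peg 1: [2]
Peg 2: [4, 1]

After move 5 (1->0):
Peg 0: [3, 2]
Peg 1: []
Peg 2: [4, 1]

Answer: Peg 0: [3, 2]
Peg 1: []
Peg 2: [4, 1]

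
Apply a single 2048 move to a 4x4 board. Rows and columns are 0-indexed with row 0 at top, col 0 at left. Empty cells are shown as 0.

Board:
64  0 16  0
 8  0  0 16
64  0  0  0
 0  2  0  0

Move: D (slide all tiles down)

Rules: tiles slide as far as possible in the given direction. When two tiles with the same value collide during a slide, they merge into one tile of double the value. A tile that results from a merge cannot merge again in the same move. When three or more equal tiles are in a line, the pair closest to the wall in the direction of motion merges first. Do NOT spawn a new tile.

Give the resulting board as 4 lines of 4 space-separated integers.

Answer:  0  0  0  0
64  0  0  0
 8  0  0  0
64  2 16 16

Derivation:
Slide down:
col 0: [64, 8, 64, 0] -> [0, 64, 8, 64]
col 1: [0, 0, 0, 2] -> [0, 0, 0, 2]
col 2: [16, 0, 0, 0] -> [0, 0, 0, 16]
col 3: [0, 16, 0, 0] -> [0, 0, 0, 16]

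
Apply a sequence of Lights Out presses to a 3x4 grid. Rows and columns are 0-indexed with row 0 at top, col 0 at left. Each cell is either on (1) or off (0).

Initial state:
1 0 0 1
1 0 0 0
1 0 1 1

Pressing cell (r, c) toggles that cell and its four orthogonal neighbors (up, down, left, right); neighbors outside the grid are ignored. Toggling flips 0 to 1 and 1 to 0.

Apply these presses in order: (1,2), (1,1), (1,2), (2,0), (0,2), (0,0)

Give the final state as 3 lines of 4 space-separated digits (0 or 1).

After press 1 at (1,2):
1 0 1 1
1 1 1 1
1 0 0 1

After press 2 at (1,1):
1 1 1 1
0 0 0 1
1 1 0 1

After press 3 at (1,2):
1 1 0 1
0 1 1 0
1 1 1 1

After press 4 at (2,0):
1 1 0 1
1 1 1 0
0 0 1 1

After press 5 at (0,2):
1 0 1 0
1 1 0 0
0 0 1 1

After press 6 at (0,0):
0 1 1 0
0 1 0 0
0 0 1 1

Answer: 0 1 1 0
0 1 0 0
0 0 1 1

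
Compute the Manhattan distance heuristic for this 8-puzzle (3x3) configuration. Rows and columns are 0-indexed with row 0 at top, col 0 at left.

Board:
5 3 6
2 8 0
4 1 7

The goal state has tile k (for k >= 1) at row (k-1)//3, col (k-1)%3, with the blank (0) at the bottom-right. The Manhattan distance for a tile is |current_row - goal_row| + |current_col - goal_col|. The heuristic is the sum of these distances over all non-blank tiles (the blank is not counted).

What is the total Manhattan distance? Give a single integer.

Answer: 13

Derivation:
Tile 5: at (0,0), goal (1,1), distance |0-1|+|0-1| = 2
Tile 3: at (0,1), goal (0,2), distance |0-0|+|1-2| = 1
Tile 6: at (0,2), goal (1,2), distance |0-1|+|2-2| = 1
Tile 2: at (1,0), goal (0,1), distance |1-0|+|0-1| = 2
Tile 8: at (1,1), goal (2,1), distance |1-2|+|1-1| = 1
Tile 4: at (2,0), goal (1,0), distance |2-1|+|0-0| = 1
Tile 1: at (2,1), goal (0,0), distance |2-0|+|1-0| = 3
Tile 7: at (2,2), goal (2,0), distance |2-2|+|2-0| = 2
Sum: 2 + 1 + 1 + 2 + 1 + 1 + 3 + 2 = 13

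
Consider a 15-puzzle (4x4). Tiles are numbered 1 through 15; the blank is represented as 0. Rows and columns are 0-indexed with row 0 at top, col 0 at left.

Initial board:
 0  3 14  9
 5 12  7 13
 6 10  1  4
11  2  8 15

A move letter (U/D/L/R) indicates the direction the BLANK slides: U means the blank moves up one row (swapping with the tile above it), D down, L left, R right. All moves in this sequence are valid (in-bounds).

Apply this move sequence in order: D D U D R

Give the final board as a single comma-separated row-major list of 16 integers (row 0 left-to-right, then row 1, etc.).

After move 1 (D):
 5  3 14  9
 0 12  7 13
 6 10  1  4
11  2  8 15

After move 2 (D):
 5  3 14  9
 6 12  7 13
 0 10  1  4
11  2  8 15

After move 3 (U):
 5  3 14  9
 0 12  7 13
 6 10  1  4
11  2  8 15

After move 4 (D):
 5  3 14  9
 6 12  7 13
 0 10  1  4
11  2  8 15

After move 5 (R):
 5  3 14  9
 6 12  7 13
10  0  1  4
11  2  8 15

Answer: 5, 3, 14, 9, 6, 12, 7, 13, 10, 0, 1, 4, 11, 2, 8, 15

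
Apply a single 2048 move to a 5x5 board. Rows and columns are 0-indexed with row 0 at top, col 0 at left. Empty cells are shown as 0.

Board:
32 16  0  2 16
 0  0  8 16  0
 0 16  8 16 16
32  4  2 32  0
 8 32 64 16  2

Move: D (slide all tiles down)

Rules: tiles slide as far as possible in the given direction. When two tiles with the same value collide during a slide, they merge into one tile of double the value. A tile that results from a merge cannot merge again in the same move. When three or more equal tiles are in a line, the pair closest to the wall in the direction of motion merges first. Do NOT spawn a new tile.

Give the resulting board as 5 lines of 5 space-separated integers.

Answer:  0  0  0  0  0
 0  0  0  2  0
 0 32 16 32  0
64  4  2 32 32
 8 32 64 16  2

Derivation:
Slide down:
col 0: [32, 0, 0, 32, 8] -> [0, 0, 0, 64, 8]
col 1: [16, 0, 16, 4, 32] -> [0, 0, 32, 4, 32]
col 2: [0, 8, 8, 2, 64] -> [0, 0, 16, 2, 64]
col 3: [2, 16, 16, 32, 16] -> [0, 2, 32, 32, 16]
col 4: [16, 0, 16, 0, 2] -> [0, 0, 0, 32, 2]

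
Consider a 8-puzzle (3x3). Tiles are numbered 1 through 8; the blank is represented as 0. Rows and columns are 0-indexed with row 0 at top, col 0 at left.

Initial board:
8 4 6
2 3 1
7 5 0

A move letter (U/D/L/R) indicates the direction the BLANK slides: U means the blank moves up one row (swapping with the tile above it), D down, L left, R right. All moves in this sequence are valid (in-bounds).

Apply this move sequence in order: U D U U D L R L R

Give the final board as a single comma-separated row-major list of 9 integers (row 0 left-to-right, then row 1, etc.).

Answer: 8, 4, 6, 2, 3, 0, 7, 5, 1

Derivation:
After move 1 (U):
8 4 6
2 3 0
7 5 1

After move 2 (D):
8 4 6
2 3 1
7 5 0

After move 3 (U):
8 4 6
2 3 0
7 5 1

After move 4 (U):
8 4 0
2 3 6
7 5 1

After move 5 (D):
8 4 6
2 3 0
7 5 1

After move 6 (L):
8 4 6
2 0 3
7 5 1

After move 7 (R):
8 4 6
2 3 0
7 5 1

After move 8 (L):
8 4 6
2 0 3
7 5 1

After move 9 (R):
8 4 6
2 3 0
7 5 1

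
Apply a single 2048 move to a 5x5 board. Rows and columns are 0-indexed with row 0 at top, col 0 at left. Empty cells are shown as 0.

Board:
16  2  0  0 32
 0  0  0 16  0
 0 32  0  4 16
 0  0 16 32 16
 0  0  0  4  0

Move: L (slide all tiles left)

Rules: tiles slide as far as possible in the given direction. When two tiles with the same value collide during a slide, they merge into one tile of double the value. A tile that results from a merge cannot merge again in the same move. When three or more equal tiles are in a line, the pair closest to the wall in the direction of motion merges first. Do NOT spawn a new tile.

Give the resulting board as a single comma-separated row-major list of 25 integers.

Answer: 16, 2, 32, 0, 0, 16, 0, 0, 0, 0, 32, 4, 16, 0, 0, 16, 32, 16, 0, 0, 4, 0, 0, 0, 0

Derivation:
Slide left:
row 0: [16, 2, 0, 0, 32] -> [16, 2, 32, 0, 0]
row 1: [0, 0, 0, 16, 0] -> [16, 0, 0, 0, 0]
row 2: [0, 32, 0, 4, 16] -> [32, 4, 16, 0, 0]
row 3: [0, 0, 16, 32, 16] -> [16, 32, 16, 0, 0]
row 4: [0, 0, 0, 4, 0] -> [4, 0, 0, 0, 0]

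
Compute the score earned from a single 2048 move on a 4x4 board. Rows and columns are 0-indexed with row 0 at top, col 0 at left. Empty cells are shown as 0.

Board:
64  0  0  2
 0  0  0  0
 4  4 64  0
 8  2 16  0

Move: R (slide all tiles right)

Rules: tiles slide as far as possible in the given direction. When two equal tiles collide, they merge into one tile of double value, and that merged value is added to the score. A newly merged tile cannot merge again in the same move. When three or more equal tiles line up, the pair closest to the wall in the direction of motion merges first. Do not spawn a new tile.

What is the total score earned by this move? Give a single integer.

Slide right:
row 0: [64, 0, 0, 2] -> [0, 0, 64, 2]  score +0 (running 0)
row 1: [0, 0, 0, 0] -> [0, 0, 0, 0]  score +0 (running 0)
row 2: [4, 4, 64, 0] -> [0, 0, 8, 64]  score +8 (running 8)
row 3: [8, 2, 16, 0] -> [0, 8, 2, 16]  score +0 (running 8)
Board after move:
 0  0 64  2
 0  0  0  0
 0  0  8 64
 0  8  2 16

Answer: 8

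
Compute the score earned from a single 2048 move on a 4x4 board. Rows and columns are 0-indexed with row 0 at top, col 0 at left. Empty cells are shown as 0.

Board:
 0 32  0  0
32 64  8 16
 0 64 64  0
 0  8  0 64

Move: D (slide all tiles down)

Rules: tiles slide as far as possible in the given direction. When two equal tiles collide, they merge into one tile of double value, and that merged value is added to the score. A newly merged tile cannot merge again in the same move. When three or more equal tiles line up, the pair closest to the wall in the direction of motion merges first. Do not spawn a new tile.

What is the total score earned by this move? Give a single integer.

Answer: 128

Derivation:
Slide down:
col 0: [0, 32, 0, 0] -> [0, 0, 0, 32]  score +0 (running 0)
col 1: [32, 64, 64, 8] -> [0, 32, 128, 8]  score +128 (running 128)
col 2: [0, 8, 64, 0] -> [0, 0, 8, 64]  score +0 (running 128)
col 3: [0, 16, 0, 64] -> [0, 0, 16, 64]  score +0 (running 128)
Board after move:
  0   0   0   0
  0  32   0   0
  0 128   8  16
 32   8  64  64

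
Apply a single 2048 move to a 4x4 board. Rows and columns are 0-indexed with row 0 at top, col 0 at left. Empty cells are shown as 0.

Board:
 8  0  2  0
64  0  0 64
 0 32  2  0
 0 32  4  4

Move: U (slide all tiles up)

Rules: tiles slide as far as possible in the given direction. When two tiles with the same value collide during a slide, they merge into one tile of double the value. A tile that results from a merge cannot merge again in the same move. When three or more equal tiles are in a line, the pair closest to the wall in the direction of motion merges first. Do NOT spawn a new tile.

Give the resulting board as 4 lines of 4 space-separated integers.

Answer:  8 64  4 64
64  0  4  4
 0  0  0  0
 0  0  0  0

Derivation:
Slide up:
col 0: [8, 64, 0, 0] -> [8, 64, 0, 0]
col 1: [0, 0, 32, 32] -> [64, 0, 0, 0]
col 2: [2, 0, 2, 4] -> [4, 4, 0, 0]
col 3: [0, 64, 0, 4] -> [64, 4, 0, 0]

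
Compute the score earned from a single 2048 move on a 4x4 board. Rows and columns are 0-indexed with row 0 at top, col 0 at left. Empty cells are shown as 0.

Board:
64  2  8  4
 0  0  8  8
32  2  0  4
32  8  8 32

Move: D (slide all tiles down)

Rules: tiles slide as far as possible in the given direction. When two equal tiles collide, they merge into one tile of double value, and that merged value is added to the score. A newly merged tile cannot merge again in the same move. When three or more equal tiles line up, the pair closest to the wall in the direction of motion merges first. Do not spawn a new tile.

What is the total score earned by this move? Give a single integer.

Answer: 84

Derivation:
Slide down:
col 0: [64, 0, 32, 32] -> [0, 0, 64, 64]  score +64 (running 64)
col 1: [2, 0, 2, 8] -> [0, 0, 4, 8]  score +4 (running 68)
col 2: [8, 8, 0, 8] -> [0, 0, 8, 16]  score +16 (running 84)
col 3: [4, 8, 4, 32] -> [4, 8, 4, 32]  score +0 (running 84)
Board after move:
 0  0  0  4
 0  0  0  8
64  4  8  4
64  8 16 32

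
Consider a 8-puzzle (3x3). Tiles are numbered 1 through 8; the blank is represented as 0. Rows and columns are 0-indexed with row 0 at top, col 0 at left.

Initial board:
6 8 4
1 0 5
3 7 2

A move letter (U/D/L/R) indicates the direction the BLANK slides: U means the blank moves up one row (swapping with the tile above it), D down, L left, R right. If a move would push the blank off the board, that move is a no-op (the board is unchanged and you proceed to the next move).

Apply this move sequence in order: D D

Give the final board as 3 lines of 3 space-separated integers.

After move 1 (D):
6 8 4
1 7 5
3 0 2

After move 2 (D):
6 8 4
1 7 5
3 0 2

Answer: 6 8 4
1 7 5
3 0 2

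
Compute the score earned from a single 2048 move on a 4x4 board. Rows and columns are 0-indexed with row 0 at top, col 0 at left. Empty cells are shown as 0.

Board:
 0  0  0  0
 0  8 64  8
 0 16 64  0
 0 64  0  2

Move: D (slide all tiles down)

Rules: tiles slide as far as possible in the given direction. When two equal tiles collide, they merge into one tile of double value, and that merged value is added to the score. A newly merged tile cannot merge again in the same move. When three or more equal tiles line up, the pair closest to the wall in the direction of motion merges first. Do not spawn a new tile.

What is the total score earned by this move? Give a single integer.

Slide down:
col 0: [0, 0, 0, 0] -> [0, 0, 0, 0]  score +0 (running 0)
col 1: [0, 8, 16, 64] -> [0, 8, 16, 64]  score +0 (running 0)
col 2: [0, 64, 64, 0] -> [0, 0, 0, 128]  score +128 (running 128)
col 3: [0, 8, 0, 2] -> [0, 0, 8, 2]  score +0 (running 128)
Board after move:
  0   0   0   0
  0   8   0   0
  0  16   0   8
  0  64 128   2

Answer: 128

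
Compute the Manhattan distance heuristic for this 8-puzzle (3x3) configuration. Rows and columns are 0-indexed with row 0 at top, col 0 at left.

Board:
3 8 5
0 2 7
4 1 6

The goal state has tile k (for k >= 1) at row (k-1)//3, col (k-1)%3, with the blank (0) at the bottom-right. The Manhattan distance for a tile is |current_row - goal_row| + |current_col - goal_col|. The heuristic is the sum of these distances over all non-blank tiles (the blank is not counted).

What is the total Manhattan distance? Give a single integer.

Answer: 15

Derivation:
Tile 3: (0,0)->(0,2) = 2
Tile 8: (0,1)->(2,1) = 2
Tile 5: (0,2)->(1,1) = 2
Tile 2: (1,1)->(0,1) = 1
Tile 7: (1,2)->(2,0) = 3
Tile 4: (2,0)->(1,0) = 1
Tile 1: (2,1)->(0,0) = 3
Tile 6: (2,2)->(1,2) = 1
Sum: 2 + 2 + 2 + 1 + 3 + 1 + 3 + 1 = 15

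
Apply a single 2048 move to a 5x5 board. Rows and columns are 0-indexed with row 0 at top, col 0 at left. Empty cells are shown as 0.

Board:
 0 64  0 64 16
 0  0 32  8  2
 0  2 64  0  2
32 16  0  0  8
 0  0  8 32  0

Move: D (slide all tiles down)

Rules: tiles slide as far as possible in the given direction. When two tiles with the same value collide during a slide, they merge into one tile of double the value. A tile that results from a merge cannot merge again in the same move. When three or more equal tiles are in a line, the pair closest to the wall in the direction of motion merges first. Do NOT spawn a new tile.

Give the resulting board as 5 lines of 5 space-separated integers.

Slide down:
col 0: [0, 0, 0, 32, 0] -> [0, 0, 0, 0, 32]
col 1: [64, 0, 2, 16, 0] -> [0, 0, 64, 2, 16]
col 2: [0, 32, 64, 0, 8] -> [0, 0, 32, 64, 8]
col 3: [64, 8, 0, 0, 32] -> [0, 0, 64, 8, 32]
col 4: [16, 2, 2, 8, 0] -> [0, 0, 16, 4, 8]

Answer:  0  0  0  0  0
 0  0  0  0  0
 0 64 32 64 16
 0  2 64  8  4
32 16  8 32  8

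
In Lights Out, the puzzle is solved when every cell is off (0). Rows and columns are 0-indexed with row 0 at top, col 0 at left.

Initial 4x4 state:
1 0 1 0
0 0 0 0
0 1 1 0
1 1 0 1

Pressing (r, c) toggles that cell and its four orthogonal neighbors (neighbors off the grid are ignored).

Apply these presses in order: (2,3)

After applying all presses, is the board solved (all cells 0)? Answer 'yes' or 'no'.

After press 1 at (2,3):
1 0 1 0
0 0 0 1
0 1 0 1
1 1 0 0

Lights still on: 7

Answer: no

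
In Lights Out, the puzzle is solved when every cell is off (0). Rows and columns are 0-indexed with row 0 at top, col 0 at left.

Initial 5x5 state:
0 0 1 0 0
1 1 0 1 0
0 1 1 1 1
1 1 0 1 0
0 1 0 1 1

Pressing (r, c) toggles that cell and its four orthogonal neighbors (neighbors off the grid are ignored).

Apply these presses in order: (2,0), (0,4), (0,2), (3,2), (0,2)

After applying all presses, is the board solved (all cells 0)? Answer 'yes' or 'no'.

Answer: no

Derivation:
After press 1 at (2,0):
0 0 1 0 0
0 1 0 1 0
1 0 1 1 1
0 1 0 1 0
0 1 0 1 1

After press 2 at (0,4):
0 0 1 1 1
0 1 0 1 1
1 0 1 1 1
0 1 0 1 0
0 1 0 1 1

After press 3 at (0,2):
0 1 0 0 1
0 1 1 1 1
1 0 1 1 1
0 1 0 1 0
0 1 0 1 1

After press 4 at (3,2):
0 1 0 0 1
0 1 1 1 1
1 0 0 1 1
0 0 1 0 0
0 1 1 1 1

After press 5 at (0,2):
0 0 1 1 1
0 1 0 1 1
1 0 0 1 1
0 0 1 0 0
0 1 1 1 1

Lights still on: 14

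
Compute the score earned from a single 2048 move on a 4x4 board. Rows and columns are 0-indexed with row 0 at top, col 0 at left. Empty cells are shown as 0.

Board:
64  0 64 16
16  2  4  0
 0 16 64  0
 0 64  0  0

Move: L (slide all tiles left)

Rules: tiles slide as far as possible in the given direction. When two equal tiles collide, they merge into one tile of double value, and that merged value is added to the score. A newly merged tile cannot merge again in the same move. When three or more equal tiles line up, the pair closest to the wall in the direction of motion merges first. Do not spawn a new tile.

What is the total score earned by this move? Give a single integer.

Slide left:
row 0: [64, 0, 64, 16] -> [128, 16, 0, 0]  score +128 (running 128)
row 1: [16, 2, 4, 0] -> [16, 2, 4, 0]  score +0 (running 128)
row 2: [0, 16, 64, 0] -> [16, 64, 0, 0]  score +0 (running 128)
row 3: [0, 64, 0, 0] -> [64, 0, 0, 0]  score +0 (running 128)
Board after move:
128  16   0   0
 16   2   4   0
 16  64   0   0
 64   0   0   0

Answer: 128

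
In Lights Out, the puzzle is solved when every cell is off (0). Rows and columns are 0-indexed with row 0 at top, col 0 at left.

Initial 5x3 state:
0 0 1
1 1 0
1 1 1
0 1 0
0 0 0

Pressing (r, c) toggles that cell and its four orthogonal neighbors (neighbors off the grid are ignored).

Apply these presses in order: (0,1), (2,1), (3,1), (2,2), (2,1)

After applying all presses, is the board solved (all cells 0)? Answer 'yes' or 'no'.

Answer: no

Derivation:
After press 1 at (0,1):
1 1 0
1 0 0
1 1 1
0 1 0
0 0 0

After press 2 at (2,1):
1 1 0
1 1 0
0 0 0
0 0 0
0 0 0

After press 3 at (3,1):
1 1 0
1 1 0
0 1 0
1 1 1
0 1 0

After press 4 at (2,2):
1 1 0
1 1 1
0 0 1
1 1 0
0 1 0

After press 5 at (2,1):
1 1 0
1 0 1
1 1 0
1 0 0
0 1 0

Lights still on: 8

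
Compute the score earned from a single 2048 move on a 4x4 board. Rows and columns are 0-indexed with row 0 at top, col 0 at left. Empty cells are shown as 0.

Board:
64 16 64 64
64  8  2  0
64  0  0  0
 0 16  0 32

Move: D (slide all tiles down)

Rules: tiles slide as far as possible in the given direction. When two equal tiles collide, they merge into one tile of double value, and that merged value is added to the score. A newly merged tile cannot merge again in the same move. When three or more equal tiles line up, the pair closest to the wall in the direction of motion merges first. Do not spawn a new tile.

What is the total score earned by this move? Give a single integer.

Answer: 128

Derivation:
Slide down:
col 0: [64, 64, 64, 0] -> [0, 0, 64, 128]  score +128 (running 128)
col 1: [16, 8, 0, 16] -> [0, 16, 8, 16]  score +0 (running 128)
col 2: [64, 2, 0, 0] -> [0, 0, 64, 2]  score +0 (running 128)
col 3: [64, 0, 0, 32] -> [0, 0, 64, 32]  score +0 (running 128)
Board after move:
  0   0   0   0
  0  16   0   0
 64   8  64  64
128  16   2  32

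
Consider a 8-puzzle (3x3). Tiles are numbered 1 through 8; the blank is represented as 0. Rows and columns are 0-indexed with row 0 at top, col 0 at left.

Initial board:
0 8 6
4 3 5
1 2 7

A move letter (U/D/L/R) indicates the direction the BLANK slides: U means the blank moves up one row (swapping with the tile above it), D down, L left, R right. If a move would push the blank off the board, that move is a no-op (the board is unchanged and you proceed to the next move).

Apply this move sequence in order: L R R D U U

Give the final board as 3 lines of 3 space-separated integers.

Answer: 8 6 0
4 3 5
1 2 7

Derivation:
After move 1 (L):
0 8 6
4 3 5
1 2 7

After move 2 (R):
8 0 6
4 3 5
1 2 7

After move 3 (R):
8 6 0
4 3 5
1 2 7

After move 4 (D):
8 6 5
4 3 0
1 2 7

After move 5 (U):
8 6 0
4 3 5
1 2 7

After move 6 (U):
8 6 0
4 3 5
1 2 7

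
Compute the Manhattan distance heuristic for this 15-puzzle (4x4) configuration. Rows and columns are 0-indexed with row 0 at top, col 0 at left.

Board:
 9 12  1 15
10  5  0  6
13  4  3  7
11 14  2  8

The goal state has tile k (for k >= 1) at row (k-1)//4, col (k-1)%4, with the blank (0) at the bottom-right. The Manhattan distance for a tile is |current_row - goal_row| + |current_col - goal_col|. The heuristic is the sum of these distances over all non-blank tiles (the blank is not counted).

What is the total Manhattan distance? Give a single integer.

Tile 9: at (0,0), goal (2,0), distance |0-2|+|0-0| = 2
Tile 12: at (0,1), goal (2,3), distance |0-2|+|1-3| = 4
Tile 1: at (0,2), goal (0,0), distance |0-0|+|2-0| = 2
Tile 15: at (0,3), goal (3,2), distance |0-3|+|3-2| = 4
Tile 10: at (1,0), goal (2,1), distance |1-2|+|0-1| = 2
Tile 5: at (1,1), goal (1,0), distance |1-1|+|1-0| = 1
Tile 6: at (1,3), goal (1,1), distance |1-1|+|3-1| = 2
Tile 13: at (2,0), goal (3,0), distance |2-3|+|0-0| = 1
Tile 4: at (2,1), goal (0,3), distance |2-0|+|1-3| = 4
Tile 3: at (2,2), goal (0,2), distance |2-0|+|2-2| = 2
Tile 7: at (2,3), goal (1,2), distance |2-1|+|3-2| = 2
Tile 11: at (3,0), goal (2,2), distance |3-2|+|0-2| = 3
Tile 14: at (3,1), goal (3,1), distance |3-3|+|1-1| = 0
Tile 2: at (3,2), goal (0,1), distance |3-0|+|2-1| = 4
Tile 8: at (3,3), goal (1,3), distance |3-1|+|3-3| = 2
Sum: 2 + 4 + 2 + 4 + 2 + 1 + 2 + 1 + 4 + 2 + 2 + 3 + 0 + 4 + 2 = 35

Answer: 35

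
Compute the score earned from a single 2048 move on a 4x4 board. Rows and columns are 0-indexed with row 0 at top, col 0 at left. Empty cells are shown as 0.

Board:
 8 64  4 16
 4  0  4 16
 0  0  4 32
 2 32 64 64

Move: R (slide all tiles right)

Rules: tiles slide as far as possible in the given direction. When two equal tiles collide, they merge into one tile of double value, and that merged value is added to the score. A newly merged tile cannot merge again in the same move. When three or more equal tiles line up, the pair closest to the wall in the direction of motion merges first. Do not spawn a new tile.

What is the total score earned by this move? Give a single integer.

Answer: 136

Derivation:
Slide right:
row 0: [8, 64, 4, 16] -> [8, 64, 4, 16]  score +0 (running 0)
row 1: [4, 0, 4, 16] -> [0, 0, 8, 16]  score +8 (running 8)
row 2: [0, 0, 4, 32] -> [0, 0, 4, 32]  score +0 (running 8)
row 3: [2, 32, 64, 64] -> [0, 2, 32, 128]  score +128 (running 136)
Board after move:
  8  64   4  16
  0   0   8  16
  0   0   4  32
  0   2  32 128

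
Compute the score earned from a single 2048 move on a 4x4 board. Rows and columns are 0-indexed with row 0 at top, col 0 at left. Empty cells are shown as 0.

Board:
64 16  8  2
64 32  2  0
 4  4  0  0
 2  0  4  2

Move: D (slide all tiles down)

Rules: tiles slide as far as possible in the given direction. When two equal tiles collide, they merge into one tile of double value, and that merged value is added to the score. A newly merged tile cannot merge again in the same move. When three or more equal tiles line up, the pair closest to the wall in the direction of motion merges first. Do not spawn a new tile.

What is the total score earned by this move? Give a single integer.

Answer: 132

Derivation:
Slide down:
col 0: [64, 64, 4, 2] -> [0, 128, 4, 2]  score +128 (running 128)
col 1: [16, 32, 4, 0] -> [0, 16, 32, 4]  score +0 (running 128)
col 2: [8, 2, 0, 4] -> [0, 8, 2, 4]  score +0 (running 128)
col 3: [2, 0, 0, 2] -> [0, 0, 0, 4]  score +4 (running 132)
Board after move:
  0   0   0   0
128  16   8   0
  4  32   2   0
  2   4   4   4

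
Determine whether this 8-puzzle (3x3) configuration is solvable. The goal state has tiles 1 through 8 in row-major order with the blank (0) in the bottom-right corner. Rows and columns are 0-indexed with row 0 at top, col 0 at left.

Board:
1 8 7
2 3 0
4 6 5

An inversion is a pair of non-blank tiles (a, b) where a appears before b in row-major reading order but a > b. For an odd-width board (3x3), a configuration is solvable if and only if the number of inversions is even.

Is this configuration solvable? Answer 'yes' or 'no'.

Answer: yes

Derivation:
Inversions (pairs i<j in row-major order where tile[i] > tile[j] > 0): 12
12 is even, so the puzzle is solvable.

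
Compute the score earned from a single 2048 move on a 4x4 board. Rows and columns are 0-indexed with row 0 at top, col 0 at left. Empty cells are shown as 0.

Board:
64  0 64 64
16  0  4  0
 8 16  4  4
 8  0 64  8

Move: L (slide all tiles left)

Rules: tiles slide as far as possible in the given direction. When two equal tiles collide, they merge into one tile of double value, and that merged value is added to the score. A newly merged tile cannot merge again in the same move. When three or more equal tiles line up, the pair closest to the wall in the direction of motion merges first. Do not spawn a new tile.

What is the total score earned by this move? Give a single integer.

Slide left:
row 0: [64, 0, 64, 64] -> [128, 64, 0, 0]  score +128 (running 128)
row 1: [16, 0, 4, 0] -> [16, 4, 0, 0]  score +0 (running 128)
row 2: [8, 16, 4, 4] -> [8, 16, 8, 0]  score +8 (running 136)
row 3: [8, 0, 64, 8] -> [8, 64, 8, 0]  score +0 (running 136)
Board after move:
128  64   0   0
 16   4   0   0
  8  16   8   0
  8  64   8   0

Answer: 136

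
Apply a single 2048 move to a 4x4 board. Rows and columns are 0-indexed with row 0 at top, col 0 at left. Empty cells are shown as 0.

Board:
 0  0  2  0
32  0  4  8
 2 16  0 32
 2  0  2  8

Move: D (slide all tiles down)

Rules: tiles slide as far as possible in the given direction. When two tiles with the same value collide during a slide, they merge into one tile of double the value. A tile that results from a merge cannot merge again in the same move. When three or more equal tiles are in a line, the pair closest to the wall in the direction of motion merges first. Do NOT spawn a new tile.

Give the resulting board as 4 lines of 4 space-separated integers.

Answer:  0  0  0  0
 0  0  2  8
32  0  4 32
 4 16  2  8

Derivation:
Slide down:
col 0: [0, 32, 2, 2] -> [0, 0, 32, 4]
col 1: [0, 0, 16, 0] -> [0, 0, 0, 16]
col 2: [2, 4, 0, 2] -> [0, 2, 4, 2]
col 3: [0, 8, 32, 8] -> [0, 8, 32, 8]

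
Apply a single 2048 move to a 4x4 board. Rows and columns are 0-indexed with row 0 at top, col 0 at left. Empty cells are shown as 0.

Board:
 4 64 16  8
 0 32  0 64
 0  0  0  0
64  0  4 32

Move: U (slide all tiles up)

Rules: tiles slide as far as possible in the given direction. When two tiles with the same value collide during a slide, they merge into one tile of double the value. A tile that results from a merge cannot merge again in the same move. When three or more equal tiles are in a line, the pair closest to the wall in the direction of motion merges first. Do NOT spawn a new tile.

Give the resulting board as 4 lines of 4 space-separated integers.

Answer:  4 64 16  8
64 32  4 64
 0  0  0 32
 0  0  0  0

Derivation:
Slide up:
col 0: [4, 0, 0, 64] -> [4, 64, 0, 0]
col 1: [64, 32, 0, 0] -> [64, 32, 0, 0]
col 2: [16, 0, 0, 4] -> [16, 4, 0, 0]
col 3: [8, 64, 0, 32] -> [8, 64, 32, 0]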